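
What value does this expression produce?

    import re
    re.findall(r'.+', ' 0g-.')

[' 0g-.']

This matches one or more of any character.
Walking the string: at [0:5] → ' 0g-.'.
Since nothing is captured, `findall` lists the 1 matched substring directly.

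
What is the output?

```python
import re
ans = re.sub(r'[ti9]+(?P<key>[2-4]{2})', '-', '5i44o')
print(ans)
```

5-o

Each match is replaced by '-'.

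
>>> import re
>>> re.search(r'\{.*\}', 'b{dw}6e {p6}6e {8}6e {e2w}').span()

`re.search` scans for the first position where the pattern succeeds.
The match spans [1:26] → '{dw}6e {p6}6e {8}6e {e2w}'.

(1, 26)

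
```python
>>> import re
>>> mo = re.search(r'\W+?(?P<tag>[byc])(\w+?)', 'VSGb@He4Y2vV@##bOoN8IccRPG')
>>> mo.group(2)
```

The match spans [12:17] → '@##bO'.
Captured: group 1 = 'b', group 2 = 'O'.

'O'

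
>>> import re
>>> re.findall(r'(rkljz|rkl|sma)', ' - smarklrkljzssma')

['sma', 'rkl', 'rkljz', 'sma']

The regex engine tests alternatives in the order written; an earlier branch that matches wins even if a later one would match more.
Scanning left to right: at [3:6] match 'sma', group 1 = 'sma'; at [6:9] match 'rkl', group 1 = 'rkl'; at [9:14] match 'rkljz', group 1 = 'rkljz'; at [15:18] match 'sma', group 1 = 'sma'.
`findall` collects group 1 from each match (4 total).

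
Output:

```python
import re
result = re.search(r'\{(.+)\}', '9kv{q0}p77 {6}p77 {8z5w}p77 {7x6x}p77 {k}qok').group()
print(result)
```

{q0}p77 {6}p77 {8z5w}p77 {7x6x}p77 {k}

The match spans [3:41] → '{q0}p77 {6}p77 {8z5w}p77 {7x6x}p77 {k}'.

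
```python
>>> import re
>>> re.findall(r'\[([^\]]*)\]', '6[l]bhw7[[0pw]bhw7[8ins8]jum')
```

One capturing group, so `findall` returns just the captured substring from each match — 3 in all.

['l', '[0pw', '8ins8']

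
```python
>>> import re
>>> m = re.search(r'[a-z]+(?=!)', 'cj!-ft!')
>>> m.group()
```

Because the assertion is zero-width, the text it checks is not consumed and won't appear in the result.
Unlike `match`, `search` isn't anchored — it looks for the pattern anywhere in the string.
The match spans [0:2] → 'cj'.

'cj'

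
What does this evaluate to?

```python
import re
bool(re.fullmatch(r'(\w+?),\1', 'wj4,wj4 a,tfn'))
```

False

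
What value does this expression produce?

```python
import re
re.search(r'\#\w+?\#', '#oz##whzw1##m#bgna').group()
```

`re.search` scans for the first position where the pattern succeeds.
The match spans [0:4] → '#oz#'.

'#oz#'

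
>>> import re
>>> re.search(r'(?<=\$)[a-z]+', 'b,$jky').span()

(3, 6)

The positive lookaround only admits positions where the adjacent text matches; those characters stay outside the span.
`re.search` tries every starting position until one works.
The match spans [3:6] → 'jky'.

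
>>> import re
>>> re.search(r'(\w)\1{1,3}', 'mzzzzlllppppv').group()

'zzzz'

`\1` has to match the exact text group 1 already captured.
The match spans [1:5] → 'zzzz'.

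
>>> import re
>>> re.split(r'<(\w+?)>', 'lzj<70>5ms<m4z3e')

The group in the pattern means `split` returns the separators' captures alongside the pieces.

['lzj', '70', '5ms<m4z3e']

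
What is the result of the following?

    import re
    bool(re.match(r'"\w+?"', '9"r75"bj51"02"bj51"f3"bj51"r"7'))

False

`match` is anchored at position 0; if the pattern doesn't fit there, it returns None.
Here position 0 doesn't satisfy it, so the call returns None, and `bool(None)` is False.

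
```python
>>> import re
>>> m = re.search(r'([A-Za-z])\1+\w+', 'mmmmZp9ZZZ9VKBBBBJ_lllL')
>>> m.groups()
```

('m',)

The match spans [0:23] → 'mmmmZp9ZZZ9VKBBBBJ_lllL'.
Captured: group 1 = 'm'.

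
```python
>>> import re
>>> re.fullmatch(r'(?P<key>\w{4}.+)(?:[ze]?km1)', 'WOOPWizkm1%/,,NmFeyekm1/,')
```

None

`re.fullmatch` requires the pattern to consume the entire string.
Here the pattern can't cover the whole string, so the call returns None.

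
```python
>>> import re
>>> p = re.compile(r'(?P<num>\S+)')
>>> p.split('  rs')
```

['  ', 'rs', '']

This matches one or more of a non-whitespace character (captured as 'num').
Matches to split on: at [2:4] → 'rs'.
Because the pattern has a capturing group, `split` also inserts each captured text between the pieces.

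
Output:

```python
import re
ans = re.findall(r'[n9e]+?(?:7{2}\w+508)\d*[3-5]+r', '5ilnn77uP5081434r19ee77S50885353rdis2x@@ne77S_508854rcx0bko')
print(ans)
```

Pattern: one or more of one of [n9e] (lazy); then exactly 2 of the literal '7', then one or more of a word character, then the literal '508' (non-capturing group); then zero or more of a digit, then one or more of a character in [3-5], then a literal 'r'.
Scanning left to right: at [3:33] → 'nn77uP5081434r19ee77S50885353r'; at [40:53] → 'ne77S_508854r'.
Since nothing is captured, `findall` lists the 2 matched substrings directly.

['nn77uP5081434r19ee77S50885353r', 'ne77S_508854r']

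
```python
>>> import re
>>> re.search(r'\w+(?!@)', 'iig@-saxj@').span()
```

(0, 2)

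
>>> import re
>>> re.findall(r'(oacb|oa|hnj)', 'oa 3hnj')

`findall` collects group 1 from each match (2 total).

['oa', 'hnj']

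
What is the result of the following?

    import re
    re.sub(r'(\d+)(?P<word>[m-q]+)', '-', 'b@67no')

'b@-'

Pattern: one or more of a digit (captured); then one or more of a character in [m-q] (captured as 'word').
Matches: at [2:6] → '67no'.
`sub` substitutes '-' at each match site.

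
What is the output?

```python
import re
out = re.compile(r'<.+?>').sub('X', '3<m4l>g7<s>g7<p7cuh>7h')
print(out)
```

Lazy quantifiers expand one character at a time until the remainder of the pattern can match.
Every occurrence is swapped for 'X'.

3Xg7Xg7X7h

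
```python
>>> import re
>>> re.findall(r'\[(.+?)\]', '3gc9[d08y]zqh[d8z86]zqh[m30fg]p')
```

['d08y', 'd8z86', 'm30fg']

Walking the string: at [4:10] match '[d08y]', group 1 = 'd08y'; at [13:20] match '[d8z86]', group 1 = 'd8z86'; at [23:30] match '[m30fg]', group 1 = 'm30fg'.
One capturing group, so `findall` returns just the captured substring from each match — 3 in all.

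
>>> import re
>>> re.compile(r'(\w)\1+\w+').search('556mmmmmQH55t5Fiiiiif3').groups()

('5',)

`\1` is not a pattern — it's the concrete string captured by group 1, re-applied verbatim.
`re.search` scans for the first position where the pattern succeeds.
The match spans [0:22] → '556mmmmmQH55t5Fiiiiif3'.
Captured: group 1 = '5'.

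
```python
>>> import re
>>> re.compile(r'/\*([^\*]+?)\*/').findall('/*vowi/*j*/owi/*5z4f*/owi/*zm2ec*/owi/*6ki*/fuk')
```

['j', '5z4f', 'zm2ec', '6ki']

Matches: at [6:11] match '/*j*/', group 1 = 'j'; at [14:22] match '/*5z4f*/', group 1 = '5z4f'; at [25:34] match '/*zm2ec*/', group 1 = 'zm2ec'; at [37:44] match '/*6ki*/', group 1 = '6ki'.
One capturing group, so `findall` returns just the captured substring from each match — 4 in all.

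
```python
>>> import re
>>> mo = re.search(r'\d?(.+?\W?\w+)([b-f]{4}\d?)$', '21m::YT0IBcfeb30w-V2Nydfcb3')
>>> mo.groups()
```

Pattern: optionally a digit; then one or more of any character (lazy), then optionally a non-word character, then one or more of a word character (captured); then exactly 4 of a character in [b-f], then optionally a digit (captured); then anchored at the end.
`search` walks the string left to right and returns the first match it finds.
The match spans [0:27] → '21m::YT0IBcfeb30w-V2Nydfcb3'.
Captured: group 1 = '1m::YT0IBcfeb30w-V2Ny', group 2 = 'dfcb3'.

('1m::YT0IBcfeb30w-V2Ny', 'dfcb3')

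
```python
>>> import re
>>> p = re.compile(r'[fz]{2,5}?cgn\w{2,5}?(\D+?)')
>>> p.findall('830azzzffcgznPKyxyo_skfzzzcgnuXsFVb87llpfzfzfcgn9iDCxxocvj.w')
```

Because there's exactly one group, `findall` drops the full match and keeps group 1 from each hit.

['s', 'D']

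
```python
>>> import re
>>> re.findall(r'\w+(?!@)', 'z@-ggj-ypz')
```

['ggj', 'ypz']

A negative assertion filters positions out without eating any characters.
With no groups in the pattern, `findall` gives back each whole match — 2 here.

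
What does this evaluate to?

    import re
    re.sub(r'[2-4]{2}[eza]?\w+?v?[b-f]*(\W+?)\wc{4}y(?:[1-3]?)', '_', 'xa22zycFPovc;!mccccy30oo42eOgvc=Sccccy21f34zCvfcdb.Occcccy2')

'xa_0oo_1f34zCvfcdb.Occcccy2'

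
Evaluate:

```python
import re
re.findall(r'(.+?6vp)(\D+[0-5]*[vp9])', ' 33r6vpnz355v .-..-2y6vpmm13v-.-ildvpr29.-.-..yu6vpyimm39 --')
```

Pattern: one or more of any character (lazy), then the literal '6vp' (captured); then one or more of a non-digit, then zero or more of a character in [0-5], then one of [vp9] (captured).
With the lazy modifier that quantifier settles for the fewest repetitions that let the rest of the pattern succeed (the atoms after it are unaffected and can still be greedy).
Walking the string: at [0:13] match ' 33r6vpnz355v', groups = (' 33r6vp', 'nz355v'); at [13:29] match ' .-..-2y6vpmm13v', groups = (' .-..-2y6vp', 'mm13v'); at [29:57] match '-.-ildvpr29.-.-..yu6vpyimm39', groups = ('-.-ildvpr29.-.-..yu6vp', 'yimm39').
2 groups means each result is a tuple of 2 captured strings — 3 here.

[(' 33r6vp', 'nz355v'), (' .-..-2y6vp', 'mm13v'), ('-.-ildvpr29.-.-..yu6vp', 'yimm39')]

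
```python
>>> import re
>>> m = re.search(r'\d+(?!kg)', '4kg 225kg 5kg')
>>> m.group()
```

'22'

Because the assertion is negative and zero-width, positions next to the forbidden text are skipped.
Unlike `match`, `search` isn't anchored — it looks for the pattern anywhere in the string.
The match spans [4:6] → '22'.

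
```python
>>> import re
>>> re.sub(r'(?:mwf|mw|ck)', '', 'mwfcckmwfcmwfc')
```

'ccc'

Branches in `(...|...)` are attempted left-to-right; the first branch that allows the whole pattern to succeed is taken.
Each match is replaced by ''.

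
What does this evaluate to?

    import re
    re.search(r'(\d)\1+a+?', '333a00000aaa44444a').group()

'333a'

After group 1 captures some text, `\1` only succeeds where that same text appears again.
The match spans [0:4] → '333a'.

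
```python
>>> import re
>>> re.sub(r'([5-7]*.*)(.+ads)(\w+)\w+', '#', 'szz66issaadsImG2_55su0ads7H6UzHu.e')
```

'#.e'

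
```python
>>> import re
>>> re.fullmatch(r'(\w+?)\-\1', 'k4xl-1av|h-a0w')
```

`re.fullmatch` requires the pattern to consume the entire string.
Here the pattern can't cover the whole string, so the call returns None.

None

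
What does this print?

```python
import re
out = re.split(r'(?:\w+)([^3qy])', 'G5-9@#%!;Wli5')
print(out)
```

This matches one or more of a word character (non-capturing group); then any character except [3qy] (captured).
Matches to split on: at [0:3] → 'G5-'; at [3:5] → '9@'; at [9:13] → 'Wli5'.
With a capturing group present, the delimiter's captured portion is kept in the result list.

['', '-', '', '@', '#%!;', '5', '']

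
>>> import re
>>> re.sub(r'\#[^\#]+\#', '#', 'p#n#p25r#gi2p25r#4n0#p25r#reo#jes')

'p#p25r#4n0#reo#jes'

`sub` substitutes '#' at each match site.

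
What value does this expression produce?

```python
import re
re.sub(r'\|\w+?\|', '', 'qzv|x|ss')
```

'qzvss'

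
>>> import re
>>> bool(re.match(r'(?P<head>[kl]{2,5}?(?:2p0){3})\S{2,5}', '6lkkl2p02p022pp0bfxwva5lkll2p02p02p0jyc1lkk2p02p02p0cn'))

False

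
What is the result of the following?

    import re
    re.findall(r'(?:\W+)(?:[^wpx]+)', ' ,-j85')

[' ,-j85']

Pattern: one or more of a non-word character (non-capturing group); then one or more of any character except [wpx] (non-capturing group).
Since nothing is captured, `findall` lists the 1 matched substring directly.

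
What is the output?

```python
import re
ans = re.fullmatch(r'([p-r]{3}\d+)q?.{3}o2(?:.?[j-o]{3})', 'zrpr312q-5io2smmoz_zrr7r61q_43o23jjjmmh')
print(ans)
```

Pattern: exactly 3 of a character in [p-r], then one or more of a digit (captured); then optionally the literal 'q', then exactly 3 of any character, then the literal 'o2'; then optionally any character, then exactly 3 of a character in [j-o] (non-capturing group).
`fullmatch` succeeds only if the pattern covers the string from start to end.
Here the string isn't matched end-to-end, so the call returns None.

None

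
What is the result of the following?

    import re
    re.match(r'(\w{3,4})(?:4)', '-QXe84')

None

`re.match` won't scan ahead — the pattern has to work from the very first character.
Here position 0 doesn't satisfy it, so the call returns None.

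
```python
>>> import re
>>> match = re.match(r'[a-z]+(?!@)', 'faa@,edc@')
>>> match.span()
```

(0, 2)

A negative assertion filters positions out without eating any characters.
With `match`, the pattern is implicitly anchored at the beginning.
The match spans [0:2] → 'fa'.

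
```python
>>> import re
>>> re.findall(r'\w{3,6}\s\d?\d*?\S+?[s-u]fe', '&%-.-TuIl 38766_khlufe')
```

Pattern: 3 to 6 of a word character, then whitespace, then optionally a digit; then zero or more of a digit (lazy), then one or more of a non-whitespace character (lazy); then a character in [s-u], then the literal 'fe'.
Walking the string: at [5:22] → 'TuIl 38766_khlufe'.
Since nothing is captured, `findall` lists the 1 matched substring directly.

['TuIl 38766_khlufe']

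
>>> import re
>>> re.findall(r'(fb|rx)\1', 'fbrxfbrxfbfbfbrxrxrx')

`\1` has to match the exact text group 1 already captured.
Because there's exactly one group, `findall` drops the full match and keeps group 1 from each hit.

['fb', 'rx']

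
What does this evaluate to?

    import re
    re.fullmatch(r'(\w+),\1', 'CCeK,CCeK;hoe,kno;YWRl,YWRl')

None

After group 1 captures some text, `\1` only succeeds where that same text appears again.
`fullmatch` succeeds only if the pattern covers the string from start to end.
Here the string isn't matched end-to-end, so the call returns None.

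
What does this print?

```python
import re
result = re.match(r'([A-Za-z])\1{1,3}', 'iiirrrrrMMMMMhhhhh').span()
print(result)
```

`\1` is not a pattern — it's the concrete string captured by group 1, re-applied verbatim.
`re.match` won't scan ahead — the pattern has to work from the very first character.
The match spans [0:3] → 'iii'.
Captured: group 1 = 'i'.

(0, 3)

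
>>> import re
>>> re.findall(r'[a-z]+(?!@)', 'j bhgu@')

The negative lookahead/lookbehind blocks any match where the forbidden context is present.
Walking the string: at [0:1] → 'j'; at [2:5] → 'bhg'.
Since nothing is captured, `findall` lists the 2 matched substrings directly.

['j', 'bhg']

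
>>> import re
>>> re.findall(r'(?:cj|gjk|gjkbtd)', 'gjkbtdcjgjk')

['gjk', 'cj', 'gjk']

Branches in `(...|...)` are attempted left-to-right; the first branch that allows the whole pattern to succeed is taken.
Since nothing is captured, `findall` lists the 3 matched substrings directly.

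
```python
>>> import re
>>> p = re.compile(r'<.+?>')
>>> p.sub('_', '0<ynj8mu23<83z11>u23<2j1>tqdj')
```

'0_u23_tqdj'

With the lazy modifier that quantifier settles for the fewest repetitions that let the rest of the pattern succeed (the atoms after it are unaffected and can still be greedy).
Each match is replaced by '_'.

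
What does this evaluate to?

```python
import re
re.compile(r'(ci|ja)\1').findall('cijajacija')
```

['ja']

`\1` has to match the exact text group 1 already captured.
Matches: at [2:6] match 'jaja', group 1 = 'ja'.
With a single group, `findall` returns only what that group captured — 1 item.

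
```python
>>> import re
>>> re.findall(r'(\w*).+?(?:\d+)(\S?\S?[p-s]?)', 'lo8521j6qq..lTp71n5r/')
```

With the lazy modifier that quantifier settles for the fewest repetitions that let the rest of the pattern succeed (the atoms after it are unaffected and can still be greedy).
With 2 capturing groups, `findall` returns a 2-tuple per match.

[('lo8521j6qq', 'n5r')]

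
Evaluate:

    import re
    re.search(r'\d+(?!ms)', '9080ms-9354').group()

'908'

The negative lookaround is zero-width — it rules out positions where the adjacent text would match, without consuming anything.
`search` walks the string left to right and returns the first match it finds.
The match spans [0:3] → '908'.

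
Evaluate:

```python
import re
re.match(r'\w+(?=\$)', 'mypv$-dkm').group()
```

'mypv'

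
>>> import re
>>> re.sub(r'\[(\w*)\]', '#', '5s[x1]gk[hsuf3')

'5s#gk[hsuf3'

`sub` substitutes '#' at each match site.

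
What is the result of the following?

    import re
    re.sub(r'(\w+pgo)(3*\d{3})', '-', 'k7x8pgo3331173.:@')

'-3.:@'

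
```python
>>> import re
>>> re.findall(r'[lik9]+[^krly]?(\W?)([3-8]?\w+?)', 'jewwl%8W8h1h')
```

This matches one or more of one of [lik9], then optionally any character except [krly]; then optionally a non-word character (captured); then optionally a character in [3-8], then one or more of a word character (lazy) (captured).
With 2 capturing groups, `findall` returns a 2-tuple per match.

[('', '8W')]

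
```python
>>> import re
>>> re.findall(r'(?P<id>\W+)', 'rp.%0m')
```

`findall` collects group 1 from the one match (1 total).

['.%']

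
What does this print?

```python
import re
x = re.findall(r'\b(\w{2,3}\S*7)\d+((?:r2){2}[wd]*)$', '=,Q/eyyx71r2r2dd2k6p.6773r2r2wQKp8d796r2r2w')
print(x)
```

[('eyyx71r2r2dd2k6p.6773r2r2wQKp8d7', 'r2r2w')]

Pattern: a word boundary (`\b`, zero-width); then 2 to 3 of a word character, then zero or more of a non-whitespace character, then the literal '7' (captured); then one or more of a digit; then the literal 'r2' repeated 2 times, then zero or more of one of [wd] (captured); then anchored at the end.
With 2 capturing groups, `findall` returns a 2-tuple per match.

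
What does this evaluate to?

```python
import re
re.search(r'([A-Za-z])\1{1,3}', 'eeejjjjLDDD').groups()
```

('e',)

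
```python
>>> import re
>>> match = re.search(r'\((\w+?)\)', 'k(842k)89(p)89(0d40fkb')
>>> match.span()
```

(1, 7)

The match spans [1:7] → '(842k)'.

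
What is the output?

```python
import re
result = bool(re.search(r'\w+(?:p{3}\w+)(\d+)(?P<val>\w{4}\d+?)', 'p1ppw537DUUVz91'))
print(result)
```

Here the pattern never matches, so the call returns None, and `bool(None)` is False.

False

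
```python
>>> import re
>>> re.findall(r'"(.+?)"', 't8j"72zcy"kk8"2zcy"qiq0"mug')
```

['72zcy', '2zcy']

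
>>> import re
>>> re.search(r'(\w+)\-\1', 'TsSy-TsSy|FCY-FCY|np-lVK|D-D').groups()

('TsSy',)

The backreference `\1` re-matches whatever the first group consumed, character for character.
`re.search` tries every starting position until one works.
The match spans [0:9] → 'TsSy-TsSy'.
Captured: group 1 = 'TsSy'.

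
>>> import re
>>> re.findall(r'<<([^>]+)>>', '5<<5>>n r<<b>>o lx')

['5', 'b']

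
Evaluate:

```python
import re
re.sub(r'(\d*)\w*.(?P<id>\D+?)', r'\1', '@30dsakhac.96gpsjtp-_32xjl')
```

The pattern matches zero or more of a digit (captured); then zero or more of a word character, then any character; then one or more of a non-digit (lazy) (captured as 'id').
Matches: at [1:11] → '30dsakhac.'; at [11:21] → '96gpsjtp-_'; at [21:26] → '32xjl'.
`\1` in the replacement pulls in group 1's text for each match.

'@309632'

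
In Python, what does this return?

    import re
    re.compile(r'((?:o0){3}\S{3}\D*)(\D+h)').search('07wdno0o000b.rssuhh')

Pattern: the literal 'o0' repeated 3 times, then exactly 3 of a non-whitespace character, then zero or more of a non-digit (captured); then one or more of a non-digit, then a literal 'h' (captured).
Here nothing in the string fits, so the call returns None.

None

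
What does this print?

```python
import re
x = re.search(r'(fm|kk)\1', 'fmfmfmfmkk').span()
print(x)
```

(0, 4)

`\1` has to match the exact text group 1 already captured.
The match spans [0:4] → 'fmfm'.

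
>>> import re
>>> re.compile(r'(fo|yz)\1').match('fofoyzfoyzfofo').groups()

('fo',)

`\1` has to match the exact text group 1 already captured.
With `match`, the pattern is implicitly anchored at the beginning.
The match spans [0:4] → 'fofo'.
Captured: group 1 = 'fo'.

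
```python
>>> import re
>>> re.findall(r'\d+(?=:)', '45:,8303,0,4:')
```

['45', '4']

The positive lookaround only admits positions where the adjacent text matches; those characters stay outside the span.
Walking the string: at [0:2] → '45'; at [11:12] → '4'.
Since nothing is captured, `findall` lists the 2 matched substrings directly.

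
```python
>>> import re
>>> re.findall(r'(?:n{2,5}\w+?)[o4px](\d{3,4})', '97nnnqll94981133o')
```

['9811']

Because there's exactly one group, `findall` drops the full match and keeps group 1 from the one hit.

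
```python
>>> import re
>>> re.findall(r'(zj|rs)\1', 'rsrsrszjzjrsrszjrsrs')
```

['rs', 'zj', 'rs', 'rs']

After group 1 captures some text, `\1` only succeeds where that same text appears again.
Scanning left to right: at [0:4] match 'rsrs', group 1 = 'rs'; at [6:10] match 'zjzj', group 1 = 'zj'; at [10:14] match 'rsrs', group 1 = 'rs'; at [16:20] match 'rsrs', group 1 = 'rs'.
Because there's exactly one group, `findall` drops the full match and keeps group 1 from each hit.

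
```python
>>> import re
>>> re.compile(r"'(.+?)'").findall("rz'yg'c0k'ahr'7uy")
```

['yg', 'ahr']

With the lazy modifier that quantifier settles for the fewest repetitions that let the rest of the pattern succeed (the atoms after it are unaffected and can still be greedy).
Walking the string: at [2:6] match "'yg'", group 1 = 'yg'; at [9:14] match "'ahr'", group 1 = 'ahr'.
`findall` collects group 1 from each match (2 total).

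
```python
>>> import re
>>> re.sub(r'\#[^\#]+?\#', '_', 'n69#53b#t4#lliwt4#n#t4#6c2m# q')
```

`sub` substitutes '_' at each match site.

'n69_t4_n_6c2m# q'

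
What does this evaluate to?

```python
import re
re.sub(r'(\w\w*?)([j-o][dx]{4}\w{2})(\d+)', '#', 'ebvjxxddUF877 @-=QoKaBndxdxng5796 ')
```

'# @-=# '

Every occurrence is swapped for '#'.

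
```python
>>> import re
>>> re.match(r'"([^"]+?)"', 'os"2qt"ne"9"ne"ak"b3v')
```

`match` is anchored at position 0; if the pattern doesn't fit there, it returns None.
Here position 0 doesn't satisfy it, so the call returns None.

None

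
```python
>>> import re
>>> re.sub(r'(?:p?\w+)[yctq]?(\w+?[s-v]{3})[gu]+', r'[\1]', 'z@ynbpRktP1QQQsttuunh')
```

'z@[sttu]nh'

The pattern matches optionally a literal 'p', then one or more of a word character (non-capturing group); then optionally one of [yctq]; then one or more of a word character (lazy), then exactly 3 of a character in [s-v] (captured); then one or more of one of [gu].
Matches: at [2:19] → 'ynbpRktP1QQQsttuu'.
The replacement refers to a captured group, so each match is rewritten using its own captured text.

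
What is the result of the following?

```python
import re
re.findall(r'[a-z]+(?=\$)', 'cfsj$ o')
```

['cfsj']

Lookahead/lookbehind check context without consuming it, so the matched span excludes the asserted characters.
Walking the string: at [0:4] → 'cfsj'.
With no groups in the pattern, `findall` gives back each whole match — 1 here.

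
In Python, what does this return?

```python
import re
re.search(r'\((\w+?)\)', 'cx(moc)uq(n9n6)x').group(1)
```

`re.search` tries every starting position until one works.
The match spans [2:7] → '(moc)'.
Captured: group 1 = 'moc'.

'moc'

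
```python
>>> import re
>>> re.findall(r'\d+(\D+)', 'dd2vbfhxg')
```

['vbfhxg']

This matches one or more of a digit; then one or more of a non-digit (captured).
Because there's exactly one group, `findall` drops the full match and keeps group 1 from the one hit.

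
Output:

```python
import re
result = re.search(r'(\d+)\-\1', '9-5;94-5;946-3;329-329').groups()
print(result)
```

`\1` has to match the exact text group 1 already captured.
`search` walks the string left to right and returns the first match it finds.
The match spans [15:22] → '329-329'.
Captured: group 1 = '329'.

('329',)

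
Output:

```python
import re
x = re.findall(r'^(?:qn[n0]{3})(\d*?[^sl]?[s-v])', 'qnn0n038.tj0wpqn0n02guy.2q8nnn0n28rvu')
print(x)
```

['038.t']

Pattern: anchored at the start of the string; then the literal 'qn', then exactly 3 of one of [n0] (non-capturing group); then zero or more of a digit (lazy), then optionally any character except [sl], then a character in [s-v] (captured).
Matches: at [0:10] match 'qnn0n038.t', group 1 = '038.t'.
Because there's exactly one group, `findall` drops the full match and keeps group 1 from the one hit.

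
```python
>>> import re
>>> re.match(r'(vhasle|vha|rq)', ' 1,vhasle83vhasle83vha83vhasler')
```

`match` is anchored at position 0; if the pattern doesn't fit there, it returns None.
Here the pattern fails at index 0, so the call returns None.

None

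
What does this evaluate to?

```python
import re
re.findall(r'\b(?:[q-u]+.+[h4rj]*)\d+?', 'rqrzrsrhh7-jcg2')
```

The pattern matches a word boundary (`\b`, zero-width); then one or more of a character in [q-u], then one or more of any character, then zero or more of one of [h4rj] (non-capturing group); then one or more of a digit (lazy).
Scanning left to right: at [0:15] → 'rqrzrsrhh7-jcg2'.
`findall` yields the raw match text (1 of them) because the pattern has no groups.

['rqrzrsrhh7-jcg2']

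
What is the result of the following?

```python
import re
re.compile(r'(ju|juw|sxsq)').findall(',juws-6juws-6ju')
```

['ju', 'ju', 'ju']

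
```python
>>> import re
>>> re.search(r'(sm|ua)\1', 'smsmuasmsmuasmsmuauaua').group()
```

'smsm'

`\1` has to match the exact text group 1 already captured.
The match spans [0:4] → 'smsm'.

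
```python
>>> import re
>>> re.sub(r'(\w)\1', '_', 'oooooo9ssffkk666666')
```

'___9______'

`\1` is not a pattern — it's the concrete string captured by group 1, re-applied verbatim.
Matches: at [0:2] → 'oo'; at [2:4] → 'oo'; at [4:6] → 'oo'; at [7:9] → 'ss'; at [9:11] → 'ff'; ….
`sub` substitutes '_' at each match site.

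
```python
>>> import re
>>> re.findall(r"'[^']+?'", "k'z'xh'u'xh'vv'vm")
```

["'z'", "'u'", "'vv'"]

No capturing groups, so `findall` returns the 3 full match strings.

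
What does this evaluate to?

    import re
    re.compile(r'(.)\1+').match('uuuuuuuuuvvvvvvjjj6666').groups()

After group 1 captures some text, `\1` only succeeds where that same text appears again.
`re.match` only tries the pattern at the start of the string.
The match spans [0:9] → 'uuuuuuuuu'.
Captured: group 1 = 'u'.

('u',)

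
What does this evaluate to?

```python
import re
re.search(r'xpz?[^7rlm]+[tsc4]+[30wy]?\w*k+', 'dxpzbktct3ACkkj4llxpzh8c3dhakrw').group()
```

Pattern: the literal 'xp', then optionally a literal 'z', then one or more of any character except [7rlm]; then one or more of one of [tsc4], then optionally one of [30wy]; then zero or more of a word character, then one or more of the literal 'k'.
`search` walks the string left to right and returns the first match it finds.
The match spans [1:29] → 'xpzbktct3ACkkj4llxpzh8c3dhak'.

'xpzbktct3ACkkj4llxpzh8c3dhak'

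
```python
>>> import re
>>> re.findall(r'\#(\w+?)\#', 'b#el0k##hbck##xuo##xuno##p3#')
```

Walking the string: at [1:7] match '#el0k#', group 1 = 'el0k'; at [7:13] match '#hbck#', group 1 = 'hbck'; at [13:18] match '#xuo#', group 1 = 'xuo'; at [18:24] match '#xuno#', group 1 = 'xuno'; at [24:28] match '#p3#', group 1 = 'p3'.
`findall` collects group 1 from each match (5 total).

['el0k', 'hbck', 'xuo', 'xuno', 'p3']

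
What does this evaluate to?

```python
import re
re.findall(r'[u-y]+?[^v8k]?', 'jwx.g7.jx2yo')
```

['wx', 'x2', 'yo']

This matches one or more of a character in [u-y] (lazy); then optionally any character except [v8k].
Lazy quantifiers expand one character at a time until the remainder of the pattern can match.
Walking the string: at [1:3] → 'wx'; at [8:10] → 'x2'; at [10:12] → 'yo'.
No capturing groups, so `findall` returns the 3 full match strings.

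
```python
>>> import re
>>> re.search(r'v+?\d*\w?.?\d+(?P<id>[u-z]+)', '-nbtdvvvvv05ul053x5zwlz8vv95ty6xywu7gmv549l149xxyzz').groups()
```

('u',)

The pattern matches one or more of the literal 'v' (lazy), then zero or more of a digit; then optionally a word character, then optionally any character, then one or more of a digit; then one or more of a character in [u-z] (captured as 'id').
Because the quantifier is non-greedy, it stops expanding at the earliest point where the rest of the pattern can succeed.
`re.search` scans for the first position where the pattern succeeds.
The match spans [5:13] → 'vvvvv05u'.
Captured: group 1 = 'u'.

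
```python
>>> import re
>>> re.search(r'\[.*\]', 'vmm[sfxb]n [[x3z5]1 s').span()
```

The match spans [3:18] → '[sfxb]n [[x3z5]'.

(3, 18)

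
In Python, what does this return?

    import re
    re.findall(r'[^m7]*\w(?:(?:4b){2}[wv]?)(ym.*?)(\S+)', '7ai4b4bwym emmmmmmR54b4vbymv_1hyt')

[('ym ', 'emmmmmmR54b4vbymv_1hyt')]

The pattern matches zero or more of any character except [m7], then a word character; then the literal '4b' repeated 2 times, then optionally one of [wv] (non-capturing group); then the literal 'ym', then zero or more of any character (lazy) (captured); then one or more of a non-whitespace character (captured).
A `+?`/`*?`/`{m,n}?` starts at its minimum and grows only as far as needed for what follows to match.
Scanning left to right: at [1:33] match 'ai4b4bwym emmmmmmR54b4vbymv_1hyt', groups = ('ym ', 'emmmmmmR54b4vbymv_1hyt').
`findall` packs the 2 group values into a tuple for every match.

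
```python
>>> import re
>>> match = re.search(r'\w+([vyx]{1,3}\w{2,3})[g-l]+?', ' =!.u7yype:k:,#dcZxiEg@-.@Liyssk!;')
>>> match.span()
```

(15, 22)

Pattern: one or more of a word character; then 1 to 3 of one of [vyx], then 2 to 3 of a word character (captured); then one or more of a character in [g-l] (lazy).
The match spans [15:22] → 'dcZxiEg'.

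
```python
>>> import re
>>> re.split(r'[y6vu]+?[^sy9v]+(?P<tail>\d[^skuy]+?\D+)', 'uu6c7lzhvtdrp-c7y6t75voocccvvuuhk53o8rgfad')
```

The pattern matches one or more of one of [y6vu] (lazy); then one or more of any character except [sy9v]; then a digit, then one or more of any character except [skuy] (lazy), then one or more of a non-digit (captured as 'tail').
Matches to split on: at [0:15] → 'uu6c7lzhvtdrp-c'; at [16:33] → 'y6t75voocccvvuuhk'.
Because the pattern has a capturing group, `split` also inserts each captured text between the pieces.

['', '7lzhvtdrp-c', '7', '5voocccvvuuhk', '53o8rgfad']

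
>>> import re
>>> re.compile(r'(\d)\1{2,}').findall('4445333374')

['4', '3']

The backreference `\1` re-matches whatever the first group consumed, character for character.
Because there's exactly one group, `findall` drops the full match and keeps group 1 from each hit.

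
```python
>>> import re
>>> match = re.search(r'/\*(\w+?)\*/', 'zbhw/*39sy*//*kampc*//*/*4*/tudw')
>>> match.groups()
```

`re.search` scans for the first position where the pattern succeeds.
The match spans [4:12] → '/*39sy*/'.
Captured: group 1 = '39sy'.

('39sy',)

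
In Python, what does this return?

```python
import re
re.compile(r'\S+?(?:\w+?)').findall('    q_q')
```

The pattern matches one or more of a non-whitespace character (lazy); then one or more of a word character (lazy) (non-capturing group).
The `?` after the quantifier makes it lazy — it takes as little as possible before letting the rest of the pattern try.
Scanning left to right: at [4:6] → 'q_'.
No capturing groups, so `findall` returns the 1 full match string.

['q_']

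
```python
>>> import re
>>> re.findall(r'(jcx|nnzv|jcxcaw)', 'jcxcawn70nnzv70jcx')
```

`|` is ordered: at each position the engine commits to the first alternative that works.
Walking the string: at [0:3] match 'jcx', group 1 = 'jcx'; at [9:13] match 'nnzv', group 1 = 'nnzv'; at [15:18] match 'jcx', group 1 = 'jcx'.
`findall` collects group 1 from each match (3 total).

['jcx', 'nnzv', 'jcx']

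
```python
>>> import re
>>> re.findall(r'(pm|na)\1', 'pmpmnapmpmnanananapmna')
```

['pm', 'pm', 'na', 'na']

`\1` is not a pattern — it's the concrete string captured by group 1, re-applied verbatim.
Scanning left to right: at [0:4] match 'pmpm', group 1 = 'pm'; at [6:10] match 'pmpm', group 1 = 'pm'; at [10:14] match 'nana', group 1 = 'na'; at [14:18] match 'nana', group 1 = 'na'.
Because there's exactly one group, `findall` drops the full match and keeps group 1 from each hit.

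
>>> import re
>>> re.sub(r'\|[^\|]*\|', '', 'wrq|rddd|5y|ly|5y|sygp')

'wrq5y5y|sygp'

Every occurrence is swapped for ''.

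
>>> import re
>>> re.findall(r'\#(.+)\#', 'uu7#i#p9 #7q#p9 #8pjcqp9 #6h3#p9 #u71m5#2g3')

One capturing group, so `findall` returns just the captured substring from the one match — 1 in all.

['i#p9 #7q#p9 #8pjcqp9 #6h3#p9 #u71m5']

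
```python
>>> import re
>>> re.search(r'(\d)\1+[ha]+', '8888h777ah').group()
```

The backreference `\1` re-matches whatever the first group consumed, character for character.
Unlike `match`, `search` isn't anchored — it looks for the pattern anywhere in the string.
The match spans [0:5] → '8888h'.
Captured: group 1 = '8'.

'8888h'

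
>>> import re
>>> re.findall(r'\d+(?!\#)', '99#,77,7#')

['9', '77']

The negative lookaround is zero-width — it rules out positions where the adjacent text would match, without consuming anything.
Matches: at [0:1] → '9'; at [4:6] → '77'.
With no groups in the pattern, `findall` gives back each whole match — 2 here.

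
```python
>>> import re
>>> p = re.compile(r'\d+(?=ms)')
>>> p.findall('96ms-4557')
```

The `(?=…)`/`(?<=…)` assertion just peeks at neighbouring text; it doesn't advance the match position.
Matches: at [0:2] → '96'.
No capturing groups, so `findall` returns the 1 full match string.

['96']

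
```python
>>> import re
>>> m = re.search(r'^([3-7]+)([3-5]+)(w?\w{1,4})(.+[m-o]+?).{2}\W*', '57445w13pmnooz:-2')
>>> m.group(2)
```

The match spans [0:16] → '57445w13pmnooz:-'.
Captured: group 1 = '5744', group 2 = '5', group 3 = 'w13pm', group 4 = 'noo'.

'5'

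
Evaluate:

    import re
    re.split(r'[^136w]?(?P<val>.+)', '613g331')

['', '613g331', '']

Pattern: optionally any character except [136w]; then one or more of any character (captured as 'val').
Matches to split on: at [0:7] → '613g331'.
`re.split` interleaves the captured-group text with the surrounding fragments.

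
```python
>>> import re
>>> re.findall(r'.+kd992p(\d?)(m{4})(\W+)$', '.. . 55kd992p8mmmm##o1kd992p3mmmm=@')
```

The pattern matches one or more of any character, then the literal 'kd9', then the literal '92p'; then optionally a digit (captured); then exactly 4 of a literal 'm' (captured); then one or more of a non-word character (captured); then anchored at the end.
Walking the string: at [0:35] match '.. . 55kd992p8mmmm##o1kd992p3mmmm=@', groups = ('3', 'mmmm', '=@').
With 3 capturing groups, `findall` returns a 3-tuple per match.

[('3', 'mmmm', '=@')]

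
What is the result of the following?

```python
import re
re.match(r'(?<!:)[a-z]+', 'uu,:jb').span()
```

(0, 2)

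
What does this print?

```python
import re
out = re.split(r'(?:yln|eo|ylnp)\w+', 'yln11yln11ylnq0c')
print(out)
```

Splitting on the pattern gives 2 pieces.

['', '']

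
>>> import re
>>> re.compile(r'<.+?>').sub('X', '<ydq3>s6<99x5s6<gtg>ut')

'Xs6Xut'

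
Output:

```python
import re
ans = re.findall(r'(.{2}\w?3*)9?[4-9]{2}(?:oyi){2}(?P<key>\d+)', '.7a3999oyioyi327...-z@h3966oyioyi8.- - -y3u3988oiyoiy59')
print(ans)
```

[('.7a3', '327'), ('z@h3', '8')]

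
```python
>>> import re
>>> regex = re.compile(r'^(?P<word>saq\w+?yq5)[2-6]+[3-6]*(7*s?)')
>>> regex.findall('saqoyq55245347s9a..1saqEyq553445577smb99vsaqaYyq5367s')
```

[('saqoyq5', '7s')]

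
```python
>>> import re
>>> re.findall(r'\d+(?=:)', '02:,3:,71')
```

['02', '3']

The positive lookaround only admits positions where the adjacent text matches; those characters stay outside the span.
With no groups in the pattern, `findall` gives back each whole match — 2 here.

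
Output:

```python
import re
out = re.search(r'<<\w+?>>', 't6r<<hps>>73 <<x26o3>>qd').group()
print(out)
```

<<hps>>

The match spans [3:10] → '<<hps>>'.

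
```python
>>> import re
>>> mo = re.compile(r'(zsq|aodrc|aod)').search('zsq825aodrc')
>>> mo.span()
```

(0, 3)

The match spans [0:3] → 'zsq'.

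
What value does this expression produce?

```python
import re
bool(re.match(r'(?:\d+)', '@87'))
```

The pattern matches one or more of a digit (non-capturing group).
`re.match` won't scan ahead — the pattern has to work from the very first character.
Here the pattern fails at index 0, so the call returns None, and `bool(None)` is False.

False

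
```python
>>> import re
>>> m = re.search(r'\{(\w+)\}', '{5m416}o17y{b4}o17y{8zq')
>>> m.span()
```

Unlike `match`, `search` isn't anchored — it looks for the pattern anywhere in the string.
The match spans [0:7] → '{5m416}'.
Captured: group 1 = '5m416'.

(0, 7)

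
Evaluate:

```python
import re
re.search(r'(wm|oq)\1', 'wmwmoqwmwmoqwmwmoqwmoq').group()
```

'wmwm'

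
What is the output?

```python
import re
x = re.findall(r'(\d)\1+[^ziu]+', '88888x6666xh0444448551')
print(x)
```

The backreference `\1` re-matches whatever the first group consumed, character for character.
Scanning left to right: at [0:22] match '88888x6666xh0444448551', group 1 = '8'.
With a single group, `findall` returns only what that group captured — 1 item.

['8']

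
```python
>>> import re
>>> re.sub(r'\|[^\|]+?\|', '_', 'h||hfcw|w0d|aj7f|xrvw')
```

'h|_w0d_xrvw'

Every occurrence is swapped for '_'.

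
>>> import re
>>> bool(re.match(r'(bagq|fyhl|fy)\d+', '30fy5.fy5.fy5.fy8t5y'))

`match` is anchored at position 0; if the pattern doesn't fit there, it returns None.
Here the string doesn't start with a match, so the call returns None, and `bool(None)` is False.

False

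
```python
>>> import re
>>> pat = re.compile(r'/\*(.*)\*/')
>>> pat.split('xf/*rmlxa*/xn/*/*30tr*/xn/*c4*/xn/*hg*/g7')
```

Matches to split on: at [2:39] → '/*rmlxa*/xn/*/*30tr*/xn/*c4*/xn/*hg*/'.
The group in the pattern means `split` returns the separators' captures alongside the pieces.

['xf', 'rmlxa*/xn/*/*30tr*/xn/*c4*/xn/*hg', 'g7']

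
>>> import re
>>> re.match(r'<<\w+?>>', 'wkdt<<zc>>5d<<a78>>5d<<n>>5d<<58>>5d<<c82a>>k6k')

`re.match` won't scan ahead — the pattern has to work from the very first character.
Here position 0 doesn't satisfy it, so the call returns None.

None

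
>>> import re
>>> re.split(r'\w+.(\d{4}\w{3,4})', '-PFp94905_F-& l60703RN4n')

With a capturing group present, the delimiter's captured portion is kept in the result list.

['-', '94905_F', '-& ', '0703RN4n', '']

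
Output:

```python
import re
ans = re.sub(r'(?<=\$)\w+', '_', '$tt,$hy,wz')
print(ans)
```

$_,$_,wz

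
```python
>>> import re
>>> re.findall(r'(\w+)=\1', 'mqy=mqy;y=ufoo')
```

['mqy']

After group 1 captures some text, `\1` only succeeds where that same text appears again.
Matches: at [0:7] match 'mqy=mqy', group 1 = 'mqy'.
`findall` collects group 1 from the one match (1 total).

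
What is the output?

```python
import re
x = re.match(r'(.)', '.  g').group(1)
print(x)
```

The pattern matches any character (captured).
`match` is anchored at position 0; if the pattern doesn't fit there, it returns None.
The match spans [0:1] → '.'.
Captured: group 1 = '.'.

.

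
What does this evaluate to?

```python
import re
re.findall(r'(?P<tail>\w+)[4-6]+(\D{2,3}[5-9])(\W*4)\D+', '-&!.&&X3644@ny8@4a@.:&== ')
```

[('X364', '@ny8', '@4')]

Pattern: one or more of a word character (captured as 'tail'); then one or more of a character in [4-6]; then 2 to 3 of a non-digit, then a character in [5-9] (captured); then zero or more of a non-word character, then a literal '4' (captured); then one or more of a non-digit.
Scanning left to right: at [6:25] match 'X3644@ny8@4a@.:&== ', groups = ('X364', '@ny8', '@4').
Multiple groups make `findall` return tuples — one 3-tuple for the one match.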